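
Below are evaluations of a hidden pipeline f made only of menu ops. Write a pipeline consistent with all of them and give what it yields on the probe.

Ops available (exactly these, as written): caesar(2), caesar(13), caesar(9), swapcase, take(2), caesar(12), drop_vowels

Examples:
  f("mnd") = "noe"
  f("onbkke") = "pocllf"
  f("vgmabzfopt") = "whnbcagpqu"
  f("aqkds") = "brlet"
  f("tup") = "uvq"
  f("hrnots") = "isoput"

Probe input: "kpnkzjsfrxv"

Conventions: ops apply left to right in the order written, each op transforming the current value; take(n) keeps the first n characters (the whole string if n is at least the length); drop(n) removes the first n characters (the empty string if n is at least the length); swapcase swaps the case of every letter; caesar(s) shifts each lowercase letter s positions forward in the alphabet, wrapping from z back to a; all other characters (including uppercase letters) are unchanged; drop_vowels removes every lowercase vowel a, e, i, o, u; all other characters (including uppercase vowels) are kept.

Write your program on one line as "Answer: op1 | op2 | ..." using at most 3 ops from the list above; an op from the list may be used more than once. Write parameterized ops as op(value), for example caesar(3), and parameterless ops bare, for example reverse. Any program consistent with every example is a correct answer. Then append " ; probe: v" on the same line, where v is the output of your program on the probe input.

caesar(12) | caesar(2) | caesar(13) ; probe: "lqolaktgsyw"

Check, running the answer program on each example:
  "mnd" -> "yzp" -> "abr" -> "noe"
  "onbkke" -> "aznwwq" -> "cbpyys" -> "pocllf"
  "vgmabzfopt" -> "hsymnlrabf" -> "juaopntcdh" -> "whnbcagpqu"
  "aqkds" -> "mcwpe" -> "oeyrg" -> "brlet"
  "tup" -> "fgb" -> "hid" -> "uvq"
  "hrnots" -> "tdzafe" -> "vfbchg" -> "isoput"
  probe: "kpnkzjsfrxv" -> "wbzwlverdjh" -> "ydbynxgtflj" -> "lqolaktgsyw"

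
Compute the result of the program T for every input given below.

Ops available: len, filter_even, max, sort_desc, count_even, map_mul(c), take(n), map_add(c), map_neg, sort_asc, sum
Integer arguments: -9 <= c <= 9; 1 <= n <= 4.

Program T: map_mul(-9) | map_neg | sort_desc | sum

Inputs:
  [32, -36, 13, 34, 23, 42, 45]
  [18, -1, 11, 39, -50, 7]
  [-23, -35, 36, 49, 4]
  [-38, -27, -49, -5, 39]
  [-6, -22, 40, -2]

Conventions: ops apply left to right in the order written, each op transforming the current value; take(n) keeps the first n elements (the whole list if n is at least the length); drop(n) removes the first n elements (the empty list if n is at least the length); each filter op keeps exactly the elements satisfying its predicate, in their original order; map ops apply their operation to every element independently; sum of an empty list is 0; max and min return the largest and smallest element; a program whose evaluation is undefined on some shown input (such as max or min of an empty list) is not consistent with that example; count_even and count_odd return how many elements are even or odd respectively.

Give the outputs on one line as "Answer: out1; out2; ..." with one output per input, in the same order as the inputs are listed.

Execution, op by op:
  [32, -36, 13, 34, 23, 42, 45] -> [-288, 324, -117, -306, -207, -378, -405] -> [288, -324, 117, 306, 207, 378, 405] -> [405, 378, 306, 288, 207, 117, -324] -> 1377
  [18, -1, 11, 39, -50, 7] -> [-162, 9, -99, -351, 450, -63] -> [162, -9, 99, 351, -450, 63] -> [351, 162, 99, 63, -9, -450] -> 216
  [-23, -35, 36, 49, 4] -> [207, 315, -324, -441, -36] -> [-207, -315, 324, 441, 36] -> [441, 324, 36, -207, -315] -> 279
  [-38, -27, -49, -5, 39] -> [342, 243, 441, 45, -351] -> [-342, -243, -441, -45, 351] -> [351, -45, -243, -342, -441] -> -720
  [-6, -22, 40, -2] -> [54, 198, -360, 18] -> [-54, -198, 360, -18] -> [360, -18, -54, -198] -> 90

1377; 216; 279; -720; 90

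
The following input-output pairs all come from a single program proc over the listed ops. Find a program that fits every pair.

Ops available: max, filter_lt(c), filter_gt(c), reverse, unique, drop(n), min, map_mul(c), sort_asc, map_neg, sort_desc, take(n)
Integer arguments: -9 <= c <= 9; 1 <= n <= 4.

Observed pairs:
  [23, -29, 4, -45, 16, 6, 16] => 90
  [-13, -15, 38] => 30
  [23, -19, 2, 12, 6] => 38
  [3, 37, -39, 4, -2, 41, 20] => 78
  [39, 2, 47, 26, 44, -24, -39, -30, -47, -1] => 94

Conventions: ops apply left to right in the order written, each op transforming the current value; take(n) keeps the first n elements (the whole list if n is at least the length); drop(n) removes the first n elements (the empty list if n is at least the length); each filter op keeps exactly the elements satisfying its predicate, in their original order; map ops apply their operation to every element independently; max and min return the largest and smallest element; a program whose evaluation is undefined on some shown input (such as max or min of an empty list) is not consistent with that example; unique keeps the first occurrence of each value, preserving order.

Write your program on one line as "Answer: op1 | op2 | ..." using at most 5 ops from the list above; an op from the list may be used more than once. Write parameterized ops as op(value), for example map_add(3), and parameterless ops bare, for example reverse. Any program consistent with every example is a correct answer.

drop(1) | unique | map_mul(-2) | max

Check, running the answer program on each example:
  [23, -29, 4, -45, 16, 6, 16] -> [-29, 4, -45, 16, 6, 16] -> [-29, 4, -45, 16, 6] -> [58, -8, 90, -32, -12] -> 90
  [-13, -15, 38] -> [-15, 38] -> [-15, 38] -> [30, -76] -> 30
  [23, -19, 2, 12, 6] -> [-19, 2, 12, 6] -> [-19, 2, 12, 6] -> [38, -4, -24, -12] -> 38
  [3, 37, -39, 4, -2, 41, 20] -> [37, -39, 4, -2, 41, 20] -> [37, -39, 4, -2, 41, 20] -> [-74, 78, -8, 4, -82, -40] -> 78
  [39, 2, 47, 26, 44, -24, -39, -30, -47, -1] -> [2, 47, 26, 44, -24, -39, -30, -47, -1] -> [2, 47, 26, 44, -24, -39, -30, -47, -1] -> [-4, -94, -52, -88, 48, 78, 60, 94, 2] -> 94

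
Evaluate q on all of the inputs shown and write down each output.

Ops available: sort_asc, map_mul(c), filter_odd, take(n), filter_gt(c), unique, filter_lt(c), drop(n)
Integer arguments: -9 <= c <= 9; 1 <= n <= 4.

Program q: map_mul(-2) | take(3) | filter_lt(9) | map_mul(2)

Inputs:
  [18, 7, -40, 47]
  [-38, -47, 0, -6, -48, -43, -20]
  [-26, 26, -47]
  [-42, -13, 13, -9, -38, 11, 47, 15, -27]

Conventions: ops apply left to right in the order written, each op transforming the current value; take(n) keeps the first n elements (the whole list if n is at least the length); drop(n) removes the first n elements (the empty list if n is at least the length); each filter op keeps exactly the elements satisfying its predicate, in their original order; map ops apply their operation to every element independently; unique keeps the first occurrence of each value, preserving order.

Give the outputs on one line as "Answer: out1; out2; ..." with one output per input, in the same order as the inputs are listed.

[-72, -28]; [0]; [-104]; [-52]

Execution, op by op:
  [18, 7, -40, 47] -> [-36, -14, 80, -94] -> [-36, -14, 80] -> [-36, -14] -> [-72, -28]
  [-38, -47, 0, -6, -48, -43, -20] -> [76, 94, 0, 12, 96, 86, 40] -> [76, 94, 0] -> [0] -> [0]
  [-26, 26, -47] -> [52, -52, 94] -> [52, -52, 94] -> [-52] -> [-104]
  [-42, -13, 13, -9, -38, 11, 47, 15, -27] -> [84, 26, -26, 18, 76, -22, -94, -30, 54] -> [84, 26, -26] -> [-26] -> [-52]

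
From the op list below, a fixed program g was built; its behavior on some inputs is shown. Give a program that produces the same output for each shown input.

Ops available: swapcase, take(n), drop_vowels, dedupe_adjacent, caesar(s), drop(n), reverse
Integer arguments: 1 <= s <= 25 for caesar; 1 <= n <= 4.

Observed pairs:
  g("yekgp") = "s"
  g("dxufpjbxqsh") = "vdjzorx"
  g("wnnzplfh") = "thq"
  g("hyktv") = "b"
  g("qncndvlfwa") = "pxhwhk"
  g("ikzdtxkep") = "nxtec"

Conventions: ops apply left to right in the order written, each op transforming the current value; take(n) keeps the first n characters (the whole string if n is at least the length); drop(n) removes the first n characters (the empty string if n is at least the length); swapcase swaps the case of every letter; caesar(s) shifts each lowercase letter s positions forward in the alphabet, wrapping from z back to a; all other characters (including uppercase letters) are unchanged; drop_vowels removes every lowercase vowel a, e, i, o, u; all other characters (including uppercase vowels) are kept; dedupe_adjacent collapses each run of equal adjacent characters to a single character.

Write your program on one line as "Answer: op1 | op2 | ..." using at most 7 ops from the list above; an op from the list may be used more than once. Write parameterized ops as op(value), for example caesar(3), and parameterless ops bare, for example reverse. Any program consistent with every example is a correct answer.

caesar(19) | caesar(9) | caesar(18) | reverse | dedupe_adjacent | drop(4)

Check, running the answer program on each example:
  "yekgp" -> "rxdzi" -> "agmir" -> "syeaj" -> "jaeys" -> "jaeys" -> "s"
  "dxufpjbxqsh" -> "wqnyicuqjla" -> "fzwhrldzsuj" -> "xrozjdvrkmb" -> "bmkrvdjzorx" -> "bmkrvdjzorx" -> "vdjzorx"
  "wnnzplfh" -> "pggsieya" -> "yppbrnhj" -> "qhhtjfzb" -> "bzfjthhq" -> "bzfjthq" -> "thq"
  "hyktv" -> "ardmo" -> "jamvx" -> "bsenp" -> "pnesb" -> "pnesb" -> "b"
  "qncndvlfwa" -> "jgvgwoeypt" -> "spepfxnhyc" -> "khwhxpfzqu" -> "uqzfpxhwhk" -> "uqzfpxhwhk" -> "pxhwhk"
  "ikzdtxkep" -> "bdswmqdxi" -> "kmbfvzmgr" -> "cetxnreyj" -> "jyernxtec" -> "jyernxtec" -> "nxtec"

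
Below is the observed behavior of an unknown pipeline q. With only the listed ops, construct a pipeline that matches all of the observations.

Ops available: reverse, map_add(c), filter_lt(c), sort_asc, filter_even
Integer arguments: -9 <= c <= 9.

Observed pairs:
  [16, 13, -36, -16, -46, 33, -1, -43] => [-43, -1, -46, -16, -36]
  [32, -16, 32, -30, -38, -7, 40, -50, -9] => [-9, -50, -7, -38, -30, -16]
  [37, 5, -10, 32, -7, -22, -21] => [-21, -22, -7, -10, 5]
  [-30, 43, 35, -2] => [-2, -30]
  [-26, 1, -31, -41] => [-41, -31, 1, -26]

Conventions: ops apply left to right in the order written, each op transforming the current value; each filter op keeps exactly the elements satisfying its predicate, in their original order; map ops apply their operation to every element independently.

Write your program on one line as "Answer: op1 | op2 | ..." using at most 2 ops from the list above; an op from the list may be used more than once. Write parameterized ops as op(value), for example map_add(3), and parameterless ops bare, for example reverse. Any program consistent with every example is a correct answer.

filter_lt(7) | reverse

Check, running the answer program on each example:
  [16, 13, -36, -16, -46, 33, -1, -43] -> [-36, -16, -46, -1, -43] -> [-43, -1, -46, -16, -36]
  [32, -16, 32, -30, -38, -7, 40, -50, -9] -> [-16, -30, -38, -7, -50, -9] -> [-9, -50, -7, -38, -30, -16]
  [37, 5, -10, 32, -7, -22, -21] -> [5, -10, -7, -22, -21] -> [-21, -22, -7, -10, 5]
  [-30, 43, 35, -2] -> [-30, -2] -> [-2, -30]
  [-26, 1, -31, -41] -> [-26, 1, -31, -41] -> [-41, -31, 1, -26]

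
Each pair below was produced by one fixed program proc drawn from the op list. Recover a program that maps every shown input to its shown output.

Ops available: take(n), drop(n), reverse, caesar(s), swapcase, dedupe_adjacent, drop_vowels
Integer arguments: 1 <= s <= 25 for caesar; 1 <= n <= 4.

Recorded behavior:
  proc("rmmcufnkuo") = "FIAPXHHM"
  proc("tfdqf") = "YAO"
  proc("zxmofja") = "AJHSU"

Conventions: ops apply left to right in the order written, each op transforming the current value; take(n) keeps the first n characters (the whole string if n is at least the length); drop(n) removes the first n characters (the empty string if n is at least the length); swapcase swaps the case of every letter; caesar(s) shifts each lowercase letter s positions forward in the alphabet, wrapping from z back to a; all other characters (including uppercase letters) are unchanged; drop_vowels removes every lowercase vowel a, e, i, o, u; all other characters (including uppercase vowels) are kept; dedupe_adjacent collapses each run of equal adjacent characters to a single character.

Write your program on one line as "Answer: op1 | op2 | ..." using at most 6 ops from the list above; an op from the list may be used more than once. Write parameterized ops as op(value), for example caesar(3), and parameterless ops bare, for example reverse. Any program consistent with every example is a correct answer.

caesar(23) | reverse | caesar(5) | drop(2) | caesar(19) | swapcase

Check, running the answer program on each example:
  "rmmcufnkuo" -> "ojjzrckhrl" -> "lrhkcrzjjo" -> "qwmphweoot" -> "mphweoot" -> "fiapxhhm" -> "FIAPXHHM"
  "tfdqf" -> "qcanc" -> "cnacq" -> "hsfhv" -> "fhv" -> "yao" -> "YAO"
  "zxmofja" -> "wujlcgx" -> "xgcljuw" -> "clhqozb" -> "hqozb" -> "ajhsu" -> "AJHSU"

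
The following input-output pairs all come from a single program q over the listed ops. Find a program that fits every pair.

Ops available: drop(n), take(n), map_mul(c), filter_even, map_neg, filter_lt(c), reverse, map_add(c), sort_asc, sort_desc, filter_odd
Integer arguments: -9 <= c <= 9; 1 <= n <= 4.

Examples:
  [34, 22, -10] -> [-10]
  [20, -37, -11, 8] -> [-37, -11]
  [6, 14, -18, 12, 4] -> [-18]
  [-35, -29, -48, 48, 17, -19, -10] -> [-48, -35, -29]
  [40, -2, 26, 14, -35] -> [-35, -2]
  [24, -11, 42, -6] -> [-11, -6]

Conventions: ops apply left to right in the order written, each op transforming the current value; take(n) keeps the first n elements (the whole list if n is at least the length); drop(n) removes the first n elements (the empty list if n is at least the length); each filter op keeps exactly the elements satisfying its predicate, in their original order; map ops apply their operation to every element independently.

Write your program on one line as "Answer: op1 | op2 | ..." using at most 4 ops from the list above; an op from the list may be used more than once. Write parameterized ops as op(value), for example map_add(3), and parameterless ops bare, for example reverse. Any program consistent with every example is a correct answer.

sort_desc | reverse | filter_lt(3) | take(3)

Check, running the answer program on each example:
  [34, 22, -10] -> [34, 22, -10] -> [-10, 22, 34] -> [-10] -> [-10]
  [20, -37, -11, 8] -> [20, 8, -11, -37] -> [-37, -11, 8, 20] -> [-37, -11] -> [-37, -11]
  [6, 14, -18, 12, 4] -> [14, 12, 6, 4, -18] -> [-18, 4, 6, 12, 14] -> [-18] -> [-18]
  [-35, -29, -48, 48, 17, -19, -10] -> [48, 17, -10, -19, -29, -35, -48] -> [-48, -35, -29, -19, -10, 17, 48] -> [-48, -35, -29, -19, -10] -> [-48, -35, -29]
  [40, -2, 26, 14, -35] -> [40, 26, 14, -2, -35] -> [-35, -2, 14, 26, 40] -> [-35, -2] -> [-35, -2]
  [24, -11, 42, -6] -> [42, 24, -6, -11] -> [-11, -6, 24, 42] -> [-11, -6] -> [-11, -6]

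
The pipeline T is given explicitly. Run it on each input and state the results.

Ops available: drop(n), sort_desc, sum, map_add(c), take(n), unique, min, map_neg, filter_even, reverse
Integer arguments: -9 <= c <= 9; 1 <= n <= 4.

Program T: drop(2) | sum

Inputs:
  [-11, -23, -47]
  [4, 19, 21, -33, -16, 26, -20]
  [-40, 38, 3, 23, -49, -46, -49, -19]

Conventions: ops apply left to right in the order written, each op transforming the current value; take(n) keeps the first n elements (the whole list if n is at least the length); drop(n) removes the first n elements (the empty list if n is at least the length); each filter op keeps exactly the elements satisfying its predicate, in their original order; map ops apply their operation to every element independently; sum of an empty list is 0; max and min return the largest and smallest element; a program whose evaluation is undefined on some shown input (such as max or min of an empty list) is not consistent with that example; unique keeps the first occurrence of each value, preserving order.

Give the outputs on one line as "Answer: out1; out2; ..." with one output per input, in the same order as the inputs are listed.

Execution, op by op:
  [-11, -23, -47] -> [-47] -> -47
  [4, 19, 21, -33, -16, 26, -20] -> [21, -33, -16, 26, -20] -> -22
  [-40, 38, 3, 23, -49, -46, -49, -19] -> [3, 23, -49, -46, -49, -19] -> -137

-47; -22; -137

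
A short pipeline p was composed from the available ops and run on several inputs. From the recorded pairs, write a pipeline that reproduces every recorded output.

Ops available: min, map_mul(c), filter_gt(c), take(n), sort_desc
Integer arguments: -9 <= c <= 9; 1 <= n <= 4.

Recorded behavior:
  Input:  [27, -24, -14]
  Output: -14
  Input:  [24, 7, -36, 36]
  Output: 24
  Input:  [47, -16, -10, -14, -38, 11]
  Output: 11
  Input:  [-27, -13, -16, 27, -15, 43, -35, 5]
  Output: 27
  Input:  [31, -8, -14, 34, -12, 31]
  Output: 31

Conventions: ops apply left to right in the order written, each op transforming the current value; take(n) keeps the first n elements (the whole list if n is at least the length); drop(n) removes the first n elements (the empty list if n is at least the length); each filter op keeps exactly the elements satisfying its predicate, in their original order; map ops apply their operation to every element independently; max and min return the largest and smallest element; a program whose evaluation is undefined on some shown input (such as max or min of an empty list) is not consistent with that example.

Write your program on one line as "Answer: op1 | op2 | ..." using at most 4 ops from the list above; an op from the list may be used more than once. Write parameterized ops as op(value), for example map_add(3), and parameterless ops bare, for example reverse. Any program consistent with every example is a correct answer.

sort_desc | take(2) | min

Check, running the answer program on each example:
  [27, -24, -14] -> [27, -14, -24] -> [27, -14] -> -14
  [24, 7, -36, 36] -> [36, 24, 7, -36] -> [36, 24] -> 24
  [47, -16, -10, -14, -38, 11] -> [47, 11, -10, -14, -16, -38] -> [47, 11] -> 11
  [-27, -13, -16, 27, -15, 43, -35, 5] -> [43, 27, 5, -13, -15, -16, -27, -35] -> [43, 27] -> 27
  [31, -8, -14, 34, -12, 31] -> [34, 31, 31, -8, -12, -14] -> [34, 31] -> 31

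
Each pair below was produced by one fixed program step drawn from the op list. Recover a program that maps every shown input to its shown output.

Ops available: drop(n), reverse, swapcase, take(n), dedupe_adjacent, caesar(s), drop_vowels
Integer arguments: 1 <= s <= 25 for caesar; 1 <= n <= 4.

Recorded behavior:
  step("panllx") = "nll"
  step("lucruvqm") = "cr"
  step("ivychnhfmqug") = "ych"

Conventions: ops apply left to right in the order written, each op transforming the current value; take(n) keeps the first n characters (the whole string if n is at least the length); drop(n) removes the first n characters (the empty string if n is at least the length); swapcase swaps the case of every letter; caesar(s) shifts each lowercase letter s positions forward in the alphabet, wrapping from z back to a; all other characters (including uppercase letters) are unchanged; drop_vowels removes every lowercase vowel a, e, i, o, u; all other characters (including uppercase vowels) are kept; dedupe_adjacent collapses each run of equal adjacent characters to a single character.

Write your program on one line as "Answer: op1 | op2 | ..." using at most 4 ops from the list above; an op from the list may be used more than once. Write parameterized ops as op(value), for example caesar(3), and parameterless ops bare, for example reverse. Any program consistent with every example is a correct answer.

drop(2) | take(3) | drop_vowels

Check, running the answer program on each example:
  "panllx" -> "nllx" -> "nll" -> "nll"
  "lucruvqm" -> "cruvqm" -> "cru" -> "cr"
  "ivychnhfmqug" -> "ychnhfmqug" -> "ych" -> "ych"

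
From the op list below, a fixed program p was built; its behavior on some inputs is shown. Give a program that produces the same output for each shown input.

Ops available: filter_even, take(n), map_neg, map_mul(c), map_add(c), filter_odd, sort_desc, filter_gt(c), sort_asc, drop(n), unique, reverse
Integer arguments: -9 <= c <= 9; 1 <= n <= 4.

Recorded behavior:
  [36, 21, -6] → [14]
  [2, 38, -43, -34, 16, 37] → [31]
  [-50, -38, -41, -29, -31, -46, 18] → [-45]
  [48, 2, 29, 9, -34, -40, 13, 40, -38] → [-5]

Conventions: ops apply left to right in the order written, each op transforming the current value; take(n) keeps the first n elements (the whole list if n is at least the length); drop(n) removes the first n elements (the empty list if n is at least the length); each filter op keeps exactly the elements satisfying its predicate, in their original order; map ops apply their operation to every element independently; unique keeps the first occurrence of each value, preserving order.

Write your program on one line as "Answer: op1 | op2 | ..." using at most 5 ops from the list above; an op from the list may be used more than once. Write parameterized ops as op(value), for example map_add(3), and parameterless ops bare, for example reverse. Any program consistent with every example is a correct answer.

take(4) | take(2) | drop(1) | map_add(-7)

Check, running the answer program on each example:
  [36, 21, -6] -> [36, 21, -6] -> [36, 21] -> [21] -> [14]
  [2, 38, -43, -34, 16, 37] -> [2, 38, -43, -34] -> [2, 38] -> [38] -> [31]
  [-50, -38, -41, -29, -31, -46, 18] -> [-50, -38, -41, -29] -> [-50, -38] -> [-38] -> [-45]
  [48, 2, 29, 9, -34, -40, 13, 40, -38] -> [48, 2, 29, 9] -> [48, 2] -> [2] -> [-5]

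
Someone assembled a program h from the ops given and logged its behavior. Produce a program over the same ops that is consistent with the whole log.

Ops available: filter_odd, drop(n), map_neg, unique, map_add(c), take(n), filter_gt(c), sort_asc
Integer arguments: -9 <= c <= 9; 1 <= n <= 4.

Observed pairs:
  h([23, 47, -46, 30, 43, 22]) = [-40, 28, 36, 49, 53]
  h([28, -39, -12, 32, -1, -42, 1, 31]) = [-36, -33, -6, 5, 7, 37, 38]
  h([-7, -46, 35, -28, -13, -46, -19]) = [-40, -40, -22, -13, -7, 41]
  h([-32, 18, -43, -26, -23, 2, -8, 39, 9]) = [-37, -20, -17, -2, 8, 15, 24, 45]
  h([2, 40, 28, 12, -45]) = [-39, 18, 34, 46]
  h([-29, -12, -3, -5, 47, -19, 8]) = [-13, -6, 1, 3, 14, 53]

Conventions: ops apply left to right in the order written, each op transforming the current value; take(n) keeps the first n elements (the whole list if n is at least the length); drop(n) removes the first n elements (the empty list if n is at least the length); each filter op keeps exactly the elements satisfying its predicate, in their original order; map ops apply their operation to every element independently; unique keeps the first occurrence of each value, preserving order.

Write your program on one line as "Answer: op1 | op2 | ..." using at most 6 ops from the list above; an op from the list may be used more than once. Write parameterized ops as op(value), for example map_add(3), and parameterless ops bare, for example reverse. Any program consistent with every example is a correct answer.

drop(1) | map_add(3) | map_add(-5) | sort_asc | map_add(4) | map_add(4)

Check, running the answer program on each example:
  [23, 47, -46, 30, 43, 22] -> [47, -46, 30, 43, 22] -> [50, -43, 33, 46, 25] -> [45, -48, 28, 41, 20] -> [-48, 20, 28, 41, 45] -> [-44, 24, 32, 45, 49] -> [-40, 28, 36, 49, 53]
  [28, -39, -12, 32, -1, -42, 1, 31] -> [-39, -12, 32, -1, -42, 1, 31] -> [-36, -9, 35, 2, -39, 4, 34] -> [-41, -14, 30, -3, -44, -1, 29] -> [-44, -41, -14, -3, -1, 29, 30] -> [-40, -37, -10, 1, 3, 33, 34] -> [-36, -33, -6, 5, 7, 37, 38]
  [-7, -46, 35, -28, -13, -46, -19] -> [-46, 35, -28, -13, -46, -19] -> [-43, 38, -25, -10, -43, -16] -> [-48, 33, -30, -15, -48, -21] -> [-48, -48, -30, -21, -15, 33] -> [-44, -44, -26, -17, -11, 37] -> [-40, -40, -22, -13, -7, 41]
  [-32, 18, -43, -26, -23, 2, -8, 39, 9] -> [18, -43, -26, -23, 2, -8, 39, 9] -> [21, -40, -23, -20, 5, -5, 42, 12] -> [16, -45, -28, -25, 0, -10, 37, 7] -> [-45, -28, -25, -10, 0, 7, 16, 37] -> [-41, -24, -21, -6, 4, 11, 20, 41] -> [-37, -20, -17, -2, 8, 15, 24, 45]
  [2, 40, 28, 12, -45] -> [40, 28, 12, -45] -> [43, 31, 15, -42] -> [38, 26, 10, -47] -> [-47, 10, 26, 38] -> [-43, 14, 30, 42] -> [-39, 18, 34, 46]
  [-29, -12, -3, -5, 47, -19, 8] -> [-12, -3, -5, 47, -19, 8] -> [-9, 0, -2, 50, -16, 11] -> [-14, -5, -7, 45, -21, 6] -> [-21, -14, -7, -5, 6, 45] -> [-17, -10, -3, -1, 10, 49] -> [-13, -6, 1, 3, 14, 53]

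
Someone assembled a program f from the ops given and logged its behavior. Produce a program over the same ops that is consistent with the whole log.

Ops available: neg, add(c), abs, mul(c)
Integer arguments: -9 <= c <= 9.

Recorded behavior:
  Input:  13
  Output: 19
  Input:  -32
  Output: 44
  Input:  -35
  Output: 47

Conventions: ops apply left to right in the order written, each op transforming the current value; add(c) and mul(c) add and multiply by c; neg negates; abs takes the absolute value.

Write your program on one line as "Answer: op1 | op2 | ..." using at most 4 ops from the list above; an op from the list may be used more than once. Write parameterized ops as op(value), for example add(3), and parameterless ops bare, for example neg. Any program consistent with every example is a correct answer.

neg | add(3) | abs | add(9)

Check, running the answer program on each example:
  13 -> -13 -> -10 -> 10 -> 19
  -32 -> 32 -> 35 -> 35 -> 44
  -35 -> 35 -> 38 -> 38 -> 47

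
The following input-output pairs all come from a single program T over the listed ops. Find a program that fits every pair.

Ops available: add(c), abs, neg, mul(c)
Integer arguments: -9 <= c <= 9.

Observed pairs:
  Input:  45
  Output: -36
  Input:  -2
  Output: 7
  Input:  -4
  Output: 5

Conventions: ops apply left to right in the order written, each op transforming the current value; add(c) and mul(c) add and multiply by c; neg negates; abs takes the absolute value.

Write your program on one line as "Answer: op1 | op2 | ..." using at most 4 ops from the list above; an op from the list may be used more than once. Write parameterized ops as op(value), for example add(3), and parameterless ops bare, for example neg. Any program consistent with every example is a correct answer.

neg | abs | neg | add(9)

Check, running the answer program on each example:
  45 -> -45 -> 45 -> -45 -> -36
  -2 -> 2 -> 2 -> -2 -> 7
  -4 -> 4 -> 4 -> -4 -> 5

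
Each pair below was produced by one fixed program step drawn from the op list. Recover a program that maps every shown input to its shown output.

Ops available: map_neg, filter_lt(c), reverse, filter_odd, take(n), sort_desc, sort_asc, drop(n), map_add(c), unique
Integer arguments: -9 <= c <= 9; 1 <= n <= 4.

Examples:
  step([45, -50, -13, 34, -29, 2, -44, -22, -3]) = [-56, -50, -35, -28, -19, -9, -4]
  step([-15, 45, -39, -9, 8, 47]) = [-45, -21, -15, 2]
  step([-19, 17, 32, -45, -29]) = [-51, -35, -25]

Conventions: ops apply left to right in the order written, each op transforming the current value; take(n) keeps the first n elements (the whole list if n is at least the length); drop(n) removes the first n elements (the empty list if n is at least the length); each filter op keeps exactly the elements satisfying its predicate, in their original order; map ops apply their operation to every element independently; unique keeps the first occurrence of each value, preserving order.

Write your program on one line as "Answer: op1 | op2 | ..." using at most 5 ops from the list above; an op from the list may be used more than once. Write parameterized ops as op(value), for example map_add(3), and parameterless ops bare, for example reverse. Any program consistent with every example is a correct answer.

map_add(-6) | sort_desc | filter_lt(7) | reverse

Check, running the answer program on each example:
  [45, -50, -13, 34, -29, 2, -44, -22, -3] -> [39, -56, -19, 28, -35, -4, -50, -28, -9] -> [39, 28, -4, -9, -19, -28, -35, -50, -56] -> [-4, -9, -19, -28, -35, -50, -56] -> [-56, -50, -35, -28, -19, -9, -4]
  [-15, 45, -39, -9, 8, 47] -> [-21, 39, -45, -15, 2, 41] -> [41, 39, 2, -15, -21, -45] -> [2, -15, -21, -45] -> [-45, -21, -15, 2]
  [-19, 17, 32, -45, -29] -> [-25, 11, 26, -51, -35] -> [26, 11, -25, -35, -51] -> [-25, -35, -51] -> [-51, -35, -25]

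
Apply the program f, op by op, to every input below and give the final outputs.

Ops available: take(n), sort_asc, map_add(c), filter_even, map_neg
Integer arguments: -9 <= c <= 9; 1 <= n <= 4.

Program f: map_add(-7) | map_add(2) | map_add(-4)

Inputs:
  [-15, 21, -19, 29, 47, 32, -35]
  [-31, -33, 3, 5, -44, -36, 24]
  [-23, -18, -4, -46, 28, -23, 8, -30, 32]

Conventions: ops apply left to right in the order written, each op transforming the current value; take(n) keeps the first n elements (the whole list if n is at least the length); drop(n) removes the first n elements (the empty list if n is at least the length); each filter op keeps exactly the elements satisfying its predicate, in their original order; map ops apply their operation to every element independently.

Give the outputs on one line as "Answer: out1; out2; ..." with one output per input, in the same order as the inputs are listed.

Execution, op by op:
  [-15, 21, -19, 29, 47, 32, -35] -> [-22, 14, -26, 22, 40, 25, -42] -> [-20, 16, -24, 24, 42, 27, -40] -> [-24, 12, -28, 20, 38, 23, -44]
  [-31, -33, 3, 5, -44, -36, 24] -> [-38, -40, -4, -2, -51, -43, 17] -> [-36, -38, -2, 0, -49, -41, 19] -> [-40, -42, -6, -4, -53, -45, 15]
  [-23, -18, -4, -46, 28, -23, 8, -30, 32] -> [-30, -25, -11, -53, 21, -30, 1, -37, 25] -> [-28, -23, -9, -51, 23, -28, 3, -35, 27] -> [-32, -27, -13, -55, 19, -32, -1, -39, 23]

[-24, 12, -28, 20, 38, 23, -44]; [-40, -42, -6, -4, -53, -45, 15]; [-32, -27, -13, -55, 19, -32, -1, -39, 23]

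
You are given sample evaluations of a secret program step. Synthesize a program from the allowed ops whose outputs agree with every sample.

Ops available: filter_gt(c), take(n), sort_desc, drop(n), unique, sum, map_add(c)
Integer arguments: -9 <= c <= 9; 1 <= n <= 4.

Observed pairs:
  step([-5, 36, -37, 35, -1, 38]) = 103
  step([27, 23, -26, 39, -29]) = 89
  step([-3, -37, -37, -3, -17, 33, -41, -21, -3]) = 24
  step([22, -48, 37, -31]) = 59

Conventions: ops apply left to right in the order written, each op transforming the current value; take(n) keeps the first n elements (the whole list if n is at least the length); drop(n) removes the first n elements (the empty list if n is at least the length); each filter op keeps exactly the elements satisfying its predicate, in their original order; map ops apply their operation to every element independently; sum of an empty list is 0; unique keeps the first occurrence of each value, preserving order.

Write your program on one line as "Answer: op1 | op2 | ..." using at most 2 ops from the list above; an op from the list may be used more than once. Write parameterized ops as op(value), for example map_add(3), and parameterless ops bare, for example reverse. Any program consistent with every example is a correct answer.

filter_gt(-6) | sum

Check, running the answer program on each example:
  [-5, 36, -37, 35, -1, 38] -> [-5, 36, 35, -1, 38] -> 103
  [27, 23, -26, 39, -29] -> [27, 23, 39] -> 89
  [-3, -37, -37, -3, -17, 33, -41, -21, -3] -> [-3, -3, 33, -3] -> 24
  [22, -48, 37, -31] -> [22, 37] -> 59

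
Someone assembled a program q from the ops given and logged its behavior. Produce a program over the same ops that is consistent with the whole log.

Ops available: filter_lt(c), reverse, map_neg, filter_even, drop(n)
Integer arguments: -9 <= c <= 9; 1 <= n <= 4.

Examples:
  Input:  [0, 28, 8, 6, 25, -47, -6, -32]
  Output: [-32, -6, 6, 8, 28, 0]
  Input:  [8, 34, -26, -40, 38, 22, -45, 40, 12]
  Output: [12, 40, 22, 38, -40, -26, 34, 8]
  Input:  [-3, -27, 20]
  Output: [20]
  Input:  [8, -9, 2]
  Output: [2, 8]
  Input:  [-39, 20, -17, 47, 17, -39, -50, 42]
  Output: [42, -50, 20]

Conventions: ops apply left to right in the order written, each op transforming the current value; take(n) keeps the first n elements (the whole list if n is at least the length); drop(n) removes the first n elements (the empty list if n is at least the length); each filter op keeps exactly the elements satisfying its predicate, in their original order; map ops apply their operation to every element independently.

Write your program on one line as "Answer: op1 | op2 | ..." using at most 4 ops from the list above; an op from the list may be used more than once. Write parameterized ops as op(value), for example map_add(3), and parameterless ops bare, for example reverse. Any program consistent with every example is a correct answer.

map_neg | filter_even | map_neg | reverse

Check, running the answer program on each example:
  [0, 28, 8, 6, 25, -47, -6, -32] -> [0, -28, -8, -6, -25, 47, 6, 32] -> [0, -28, -8, -6, 6, 32] -> [0, 28, 8, 6, -6, -32] -> [-32, -6, 6, 8, 28, 0]
  [8, 34, -26, -40, 38, 22, -45, 40, 12] -> [-8, -34, 26, 40, -38, -22, 45, -40, -12] -> [-8, -34, 26, 40, -38, -22, -40, -12] -> [8, 34, -26, -40, 38, 22, 40, 12] -> [12, 40, 22, 38, -40, -26, 34, 8]
  [-3, -27, 20] -> [3, 27, -20] -> [-20] -> [20] -> [20]
  [8, -9, 2] -> [-8, 9, -2] -> [-8, -2] -> [8, 2] -> [2, 8]
  [-39, 20, -17, 47, 17, -39, -50, 42] -> [39, -20, 17, -47, -17, 39, 50, -42] -> [-20, 50, -42] -> [20, -50, 42] -> [42, -50, 20]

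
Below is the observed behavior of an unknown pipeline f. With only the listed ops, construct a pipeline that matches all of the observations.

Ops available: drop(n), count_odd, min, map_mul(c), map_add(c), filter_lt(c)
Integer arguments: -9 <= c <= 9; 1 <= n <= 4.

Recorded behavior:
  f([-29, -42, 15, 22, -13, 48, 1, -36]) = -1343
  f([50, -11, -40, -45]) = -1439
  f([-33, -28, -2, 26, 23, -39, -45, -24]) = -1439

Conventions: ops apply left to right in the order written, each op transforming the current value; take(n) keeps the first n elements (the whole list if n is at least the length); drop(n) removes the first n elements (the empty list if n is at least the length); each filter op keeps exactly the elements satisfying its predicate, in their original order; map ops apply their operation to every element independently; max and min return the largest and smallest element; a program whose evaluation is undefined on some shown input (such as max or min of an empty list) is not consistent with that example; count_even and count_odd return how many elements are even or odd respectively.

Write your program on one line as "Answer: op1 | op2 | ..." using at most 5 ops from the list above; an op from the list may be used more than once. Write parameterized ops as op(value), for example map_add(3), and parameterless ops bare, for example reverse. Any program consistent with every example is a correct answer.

filter_lt(-9) | map_mul(-8) | map_mul(-4) | map_add(1) | min

Check, running the answer program on each example:
  [-29, -42, 15, 22, -13, 48, 1, -36] -> [-29, -42, -13, -36] -> [232, 336, 104, 288] -> [-928, -1344, -416, -1152] -> [-927, -1343, -415, -1151] -> -1343
  [50, -11, -40, -45] -> [-11, -40, -45] -> [88, 320, 360] -> [-352, -1280, -1440] -> [-351, -1279, -1439] -> -1439
  [-33, -28, -2, 26, 23, -39, -45, -24] -> [-33, -28, -39, -45, -24] -> [264, 224, 312, 360, 192] -> [-1056, -896, -1248, -1440, -768] -> [-1055, -895, -1247, -1439, -767] -> -1439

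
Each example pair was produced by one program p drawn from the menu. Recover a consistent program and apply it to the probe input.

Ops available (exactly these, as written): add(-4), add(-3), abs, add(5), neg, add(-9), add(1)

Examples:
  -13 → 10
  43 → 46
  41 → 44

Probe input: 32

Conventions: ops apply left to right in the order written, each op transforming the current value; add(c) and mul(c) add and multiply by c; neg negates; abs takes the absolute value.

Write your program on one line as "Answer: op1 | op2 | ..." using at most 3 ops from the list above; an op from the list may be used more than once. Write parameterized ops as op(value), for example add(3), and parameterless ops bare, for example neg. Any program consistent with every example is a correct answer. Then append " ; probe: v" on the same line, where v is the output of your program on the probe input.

neg | add(-3) | abs ; probe: 35

Check, running the answer program on each example:
  -13 -> 13 -> 10 -> 10
  43 -> -43 -> -46 -> 46
  41 -> -41 -> -44 -> 44
  probe: 32 -> -32 -> -35 -> 35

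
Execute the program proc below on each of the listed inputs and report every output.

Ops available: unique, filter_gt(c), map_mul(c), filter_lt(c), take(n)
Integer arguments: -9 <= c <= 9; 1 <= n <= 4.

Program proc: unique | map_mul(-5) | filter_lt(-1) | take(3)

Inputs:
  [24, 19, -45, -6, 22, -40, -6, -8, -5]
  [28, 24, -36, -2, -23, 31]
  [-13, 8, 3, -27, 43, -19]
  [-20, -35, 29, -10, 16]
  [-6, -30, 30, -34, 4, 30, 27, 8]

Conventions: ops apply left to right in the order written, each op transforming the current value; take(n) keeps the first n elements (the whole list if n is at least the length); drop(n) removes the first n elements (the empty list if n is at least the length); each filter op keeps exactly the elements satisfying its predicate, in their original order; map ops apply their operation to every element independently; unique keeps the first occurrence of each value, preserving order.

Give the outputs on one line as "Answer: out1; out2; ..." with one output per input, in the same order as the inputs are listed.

Execution, op by op:
  [24, 19, -45, -6, 22, -40, -6, -8, -5] -> [24, 19, -45, -6, 22, -40, -8, -5] -> [-120, -95, 225, 30, -110, 200, 40, 25] -> [-120, -95, -110] -> [-120, -95, -110]
  [28, 24, -36, -2, -23, 31] -> [28, 24, -36, -2, -23, 31] -> [-140, -120, 180, 10, 115, -155] -> [-140, -120, -155] -> [-140, -120, -155]
  [-13, 8, 3, -27, 43, -19] -> [-13, 8, 3, -27, 43, -19] -> [65, -40, -15, 135, -215, 95] -> [-40, -15, -215] -> [-40, -15, -215]
  [-20, -35, 29, -10, 16] -> [-20, -35, 29, -10, 16] -> [100, 175, -145, 50, -80] -> [-145, -80] -> [-145, -80]
  [-6, -30, 30, -34, 4, 30, 27, 8] -> [-6, -30, 30, -34, 4, 27, 8] -> [30, 150, -150, 170, -20, -135, -40] -> [-150, -20, -135, -40] -> [-150, -20, -135]

[-120, -95, -110]; [-140, -120, -155]; [-40, -15, -215]; [-145, -80]; [-150, -20, -135]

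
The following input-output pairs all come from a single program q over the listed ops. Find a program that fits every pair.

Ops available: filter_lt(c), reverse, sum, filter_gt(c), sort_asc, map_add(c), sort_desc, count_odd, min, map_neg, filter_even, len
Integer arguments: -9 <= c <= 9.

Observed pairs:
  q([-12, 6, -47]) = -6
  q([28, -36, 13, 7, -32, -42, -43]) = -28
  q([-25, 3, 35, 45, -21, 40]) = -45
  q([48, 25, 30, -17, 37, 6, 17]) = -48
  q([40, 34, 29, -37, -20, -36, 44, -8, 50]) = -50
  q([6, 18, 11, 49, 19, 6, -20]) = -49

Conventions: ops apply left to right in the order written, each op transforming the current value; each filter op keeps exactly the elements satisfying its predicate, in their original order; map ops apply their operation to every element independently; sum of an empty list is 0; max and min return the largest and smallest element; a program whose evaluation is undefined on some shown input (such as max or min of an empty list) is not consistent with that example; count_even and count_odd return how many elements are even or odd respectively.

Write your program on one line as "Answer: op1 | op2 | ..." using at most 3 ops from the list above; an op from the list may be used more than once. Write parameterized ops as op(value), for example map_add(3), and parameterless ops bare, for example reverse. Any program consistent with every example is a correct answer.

map_neg | filter_lt(-2) | min

Check, running the answer program on each example:
  [-12, 6, -47] -> [12, -6, 47] -> [-6] -> -6
  [28, -36, 13, 7, -32, -42, -43] -> [-28, 36, -13, -7, 32, 42, 43] -> [-28, -13, -7] -> -28
  [-25, 3, 35, 45, -21, 40] -> [25, -3, -35, -45, 21, -40] -> [-3, -35, -45, -40] -> -45
  [48, 25, 30, -17, 37, 6, 17] -> [-48, -25, -30, 17, -37, -6, -17] -> [-48, -25, -30, -37, -6, -17] -> -48
  [40, 34, 29, -37, -20, -36, 44, -8, 50] -> [-40, -34, -29, 37, 20, 36, -44, 8, -50] -> [-40, -34, -29, -44, -50] -> -50
  [6, 18, 11, 49, 19, 6, -20] -> [-6, -18, -11, -49, -19, -6, 20] -> [-6, -18, -11, -49, -19, -6] -> -49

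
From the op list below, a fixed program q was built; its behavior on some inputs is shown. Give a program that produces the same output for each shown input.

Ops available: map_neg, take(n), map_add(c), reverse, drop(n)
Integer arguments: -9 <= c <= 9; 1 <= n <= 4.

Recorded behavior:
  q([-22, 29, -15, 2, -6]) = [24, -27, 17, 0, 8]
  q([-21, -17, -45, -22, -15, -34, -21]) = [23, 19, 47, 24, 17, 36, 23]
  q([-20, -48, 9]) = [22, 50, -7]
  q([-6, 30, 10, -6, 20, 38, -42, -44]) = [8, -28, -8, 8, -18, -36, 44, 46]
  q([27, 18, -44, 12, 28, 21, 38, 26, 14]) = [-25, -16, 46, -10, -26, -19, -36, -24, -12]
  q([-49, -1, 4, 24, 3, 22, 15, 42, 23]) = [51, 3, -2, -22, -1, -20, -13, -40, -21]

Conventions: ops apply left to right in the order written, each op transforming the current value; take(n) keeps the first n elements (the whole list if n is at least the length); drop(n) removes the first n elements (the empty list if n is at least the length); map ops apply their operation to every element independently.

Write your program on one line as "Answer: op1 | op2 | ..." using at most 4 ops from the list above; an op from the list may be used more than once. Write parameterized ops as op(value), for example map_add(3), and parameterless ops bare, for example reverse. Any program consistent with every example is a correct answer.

reverse | map_add(-2) | map_neg | reverse

Check, running the answer program on each example:
  [-22, 29, -15, 2, -6] -> [-6, 2, -15, 29, -22] -> [-8, 0, -17, 27, -24] -> [8, 0, 17, -27, 24] -> [24, -27, 17, 0, 8]
  [-21, -17, -45, -22, -15, -34, -21] -> [-21, -34, -15, -22, -45, -17, -21] -> [-23, -36, -17, -24, -47, -19, -23] -> [23, 36, 17, 24, 47, 19, 23] -> [23, 19, 47, 24, 17, 36, 23]
  [-20, -48, 9] -> [9, -48, -20] -> [7, -50, -22] -> [-7, 50, 22] -> [22, 50, -7]
  [-6, 30, 10, -6, 20, 38, -42, -44] -> [-44, -42, 38, 20, -6, 10, 30, -6] -> [-46, -44, 36, 18, -8, 8, 28, -8] -> [46, 44, -36, -18, 8, -8, -28, 8] -> [8, -28, -8, 8, -18, -36, 44, 46]
  [27, 18, -44, 12, 28, 21, 38, 26, 14] -> [14, 26, 38, 21, 28, 12, -44, 18, 27] -> [12, 24, 36, 19, 26, 10, -46, 16, 25] -> [-12, -24, -36, -19, -26, -10, 46, -16, -25] -> [-25, -16, 46, -10, -26, -19, -36, -24, -12]
  [-49, -1, 4, 24, 3, 22, 15, 42, 23] -> [23, 42, 15, 22, 3, 24, 4, -1, -49] -> [21, 40, 13, 20, 1, 22, 2, -3, -51] -> [-21, -40, -13, -20, -1, -22, -2, 3, 51] -> [51, 3, -2, -22, -1, -20, -13, -40, -21]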